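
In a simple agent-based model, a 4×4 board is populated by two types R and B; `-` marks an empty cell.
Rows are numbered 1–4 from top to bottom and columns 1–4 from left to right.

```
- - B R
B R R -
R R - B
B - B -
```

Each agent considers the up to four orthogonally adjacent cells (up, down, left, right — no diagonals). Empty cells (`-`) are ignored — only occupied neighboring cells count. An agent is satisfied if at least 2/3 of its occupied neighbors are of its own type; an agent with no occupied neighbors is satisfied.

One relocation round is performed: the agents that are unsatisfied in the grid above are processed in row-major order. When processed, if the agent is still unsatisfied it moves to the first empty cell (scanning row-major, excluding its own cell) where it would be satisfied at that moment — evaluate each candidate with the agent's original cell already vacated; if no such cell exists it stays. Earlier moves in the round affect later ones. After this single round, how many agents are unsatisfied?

Initially unsatisfied (in order): (1,3), (1,4), (2,1), (2,3), (3,1), (4,1).
  (1,3) → (1,1).
  (1,4): now satisfied by earlier moves; stays.
  (2,1) → (4,2).
  (2,3): now satisfied by earlier moves; stays.
  (3,1) → (1,3).
  (4,1): now satisfied by earlier moves; stays.
Resulting grid:
B - R R
- R R -
- R - B
B B B -
Unsatisfied now: (3,2).

1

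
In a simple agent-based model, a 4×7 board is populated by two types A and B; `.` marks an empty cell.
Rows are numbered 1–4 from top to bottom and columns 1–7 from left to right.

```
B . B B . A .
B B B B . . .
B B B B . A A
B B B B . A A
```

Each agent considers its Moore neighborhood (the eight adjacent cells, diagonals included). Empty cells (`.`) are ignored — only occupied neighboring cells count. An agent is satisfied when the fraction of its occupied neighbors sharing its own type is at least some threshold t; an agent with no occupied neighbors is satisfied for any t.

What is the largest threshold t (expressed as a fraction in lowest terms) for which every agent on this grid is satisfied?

1/1

Row 1: (1,1)B 2/2 · (1,3)B 4/4 · (1,4)B 3/3 · (1,6)A — no occupied neighbors
Row 2: (2,1)B 4/4 · (2,2)B 7/7 · (2,3)B 7/7 · (2,4)B 5/5
Row 3: (3,1)B 5/5 · (3,2)B 8/8 · (3,3)B 8/8 · (3,4)B 5/5 · (3,6)A 3/3 · (3,7)A 3/3
Row 4: (4,1)B 3/3 · (4,2)B 5/5 · (4,3)B 5/5 · (4,4)B 3/3 · (4,6)A 3/3 · (4,7)A 3/3
The smallest same-type fraction is 2/2 at (1,1), which reduces to 1/1. Any threshold above that leaves this agent unsatisfied.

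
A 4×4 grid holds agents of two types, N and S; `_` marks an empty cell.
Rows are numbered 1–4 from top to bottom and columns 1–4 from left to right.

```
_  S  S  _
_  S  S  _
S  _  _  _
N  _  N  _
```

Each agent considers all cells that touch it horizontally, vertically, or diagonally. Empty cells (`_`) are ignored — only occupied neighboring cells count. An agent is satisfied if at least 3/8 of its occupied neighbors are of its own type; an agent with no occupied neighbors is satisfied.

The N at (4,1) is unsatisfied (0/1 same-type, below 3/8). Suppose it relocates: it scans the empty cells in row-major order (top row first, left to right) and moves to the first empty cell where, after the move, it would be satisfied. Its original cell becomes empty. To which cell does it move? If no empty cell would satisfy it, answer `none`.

(3,4)

Vacating (4,1). Empty cells in order:
  (1,1): 0/2 same-type → still unsatisfied.
  (1,4): 0/2 same-type → still unsatisfied.
  (2,1): 0/3 same-type → still unsatisfied.
  (2,4): 0/2 same-type → still unsatisfied.
  (3,2): 1/4 same-type → still unsatisfied.
  (3,3): 1/3 same-type → still unsatisfied.
  (3,4): 1/2 same-type → satisfied — stop here.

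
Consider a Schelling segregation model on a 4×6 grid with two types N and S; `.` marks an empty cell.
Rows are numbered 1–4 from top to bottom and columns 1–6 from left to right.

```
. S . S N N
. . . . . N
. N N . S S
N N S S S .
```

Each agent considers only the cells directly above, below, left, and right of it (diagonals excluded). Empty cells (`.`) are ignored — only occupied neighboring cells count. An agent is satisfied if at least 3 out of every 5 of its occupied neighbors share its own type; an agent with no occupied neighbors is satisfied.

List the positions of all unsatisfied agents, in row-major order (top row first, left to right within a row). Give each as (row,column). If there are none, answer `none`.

(1,2)S 0/0 ✓
(1,4)S 0/1 ✗
(1,5)N 1/2 ✗
(1,6)N 2/2 ✓
(2,6)N 1/2 ✗
(3,2)N 2/2 ✓
(3,3)N 1/2 ✗
(3,5)S 2/2 ✓
(3,6)S 1/2 ✗
(4,1)N 1/1 ✓
(4,2)N 2/3 ✓
(4,3)S 1/3 ✗
(4,4)S 2/2 ✓
(4,5)S 2/2 ✓

(1,4), (1,5), (2,6), (3,3), (3,6), (4,3)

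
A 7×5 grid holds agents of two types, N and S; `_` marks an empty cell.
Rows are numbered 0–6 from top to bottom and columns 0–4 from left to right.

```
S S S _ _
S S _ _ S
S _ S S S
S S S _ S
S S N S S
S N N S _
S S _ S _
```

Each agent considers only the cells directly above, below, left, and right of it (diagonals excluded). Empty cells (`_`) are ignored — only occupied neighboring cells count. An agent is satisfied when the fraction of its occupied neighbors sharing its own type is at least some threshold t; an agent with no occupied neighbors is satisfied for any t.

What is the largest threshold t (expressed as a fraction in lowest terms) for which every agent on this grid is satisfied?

(0,0)S 2/2
(0,1)S 3/3
(0,2)S 1/1
(1,0)S 3/3
(1,1)S 2/2
(1,4)S 1/1
(2,0)S 2/2
(2,2)S 2/2
(2,3)S 2/2
(2,4)S 3/3
(3,0)S 3/3
(3,1)S 3/3
(3,2)S 2/3
(3,4)S 2/2
(4,0)S 3/3
(4,1)S 2/4
(4,2)N 1/4
(4,3)S 2/3
(4,4)S 2/2
(5,0)S 2/3
(5,1)N 1/4
(5,2)N 2/3
(5,3)S 2/3
(6,0)S 2/2
(6,1)S 1/2
(6,3)S 1/1
The smallest same-type fraction is 1/4 at (4,2), which reduces to 1/4. Any threshold above that leaves this agent unsatisfied.

1/4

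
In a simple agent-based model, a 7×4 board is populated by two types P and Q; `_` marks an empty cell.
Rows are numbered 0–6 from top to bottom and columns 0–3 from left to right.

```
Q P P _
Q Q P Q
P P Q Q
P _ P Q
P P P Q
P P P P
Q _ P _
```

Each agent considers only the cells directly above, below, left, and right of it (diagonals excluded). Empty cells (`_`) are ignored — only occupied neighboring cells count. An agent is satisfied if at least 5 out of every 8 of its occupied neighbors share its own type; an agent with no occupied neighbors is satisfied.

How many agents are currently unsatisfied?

(0,0)Q 1/2 ✗
(0,1)P 1/3 ✗
(0,2)P 2/2 ✓
(1,0)Q 2/3 ✓
(1,1)Q 1/4 ✗
(1,2)P 1/4 ✗
(1,3)Q 1/2 ✗
(2,0)P 2/3 ✓
(2,1)P 1/3 ✗
(2,2)Q 1/4 ✗
(2,3)Q 3/3 ✓
(3,0)P 2/2 ✓
(3,2)P 1/3 ✗
(3,3)Q 2/3 ✓
(4,0)P 3/3 ✓
(4,1)P 3/3 ✓
(4,2)P 3/4 ✓
(4,3)Q 1/3 ✗
(5,0)P 2/3 ✓
(5,1)P 3/3 ✓
(5,2)P 4/4 ✓
(5,3)P 1/2 ✗
(6,0)Q 0/1 ✗
(6,2)P 1/1 ✓
Unsatisfied: (0,0), (0,1), (1,1), (1,2), (1,3), (2,1), (2,2), (3,2), (4,3), (5,3), (6,0) — 11 in total.

11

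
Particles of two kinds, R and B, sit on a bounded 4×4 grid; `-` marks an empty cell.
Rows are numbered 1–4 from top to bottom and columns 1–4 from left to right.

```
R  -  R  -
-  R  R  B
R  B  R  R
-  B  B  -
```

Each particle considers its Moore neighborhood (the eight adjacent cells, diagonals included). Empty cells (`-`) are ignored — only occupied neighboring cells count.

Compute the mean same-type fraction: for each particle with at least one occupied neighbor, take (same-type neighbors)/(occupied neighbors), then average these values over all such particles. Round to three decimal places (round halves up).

0.524

(1,1)R 1/1
(1,3)R 2/3
(2,2)R 5/6
(2,3)R 4/6
(2,4)B 0/4
(3,1)R 1/3
(3,2)B 2/6
(3,3)R 3/7
(3,4)R 2/4
(4,2)B 2/4
(4,3)B 2/4
Sum over 11 particles: 1/1 + 2/3 + 5/6 + 4/6 + 0/4 + 1/3 + 2/6 + 3/7 + 2/4 + 2/4 + 2/4 = 121/21; mean = 121/21 ÷ 11 = 11/21 = 0.523809… → 0.524.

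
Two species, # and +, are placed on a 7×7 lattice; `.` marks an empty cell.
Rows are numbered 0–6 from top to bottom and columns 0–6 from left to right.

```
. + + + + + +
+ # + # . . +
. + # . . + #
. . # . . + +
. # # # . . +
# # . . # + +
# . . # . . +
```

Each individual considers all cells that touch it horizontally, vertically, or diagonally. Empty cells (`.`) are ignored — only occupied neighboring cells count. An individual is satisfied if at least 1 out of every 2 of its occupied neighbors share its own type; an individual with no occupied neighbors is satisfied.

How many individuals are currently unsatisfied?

Row 0: (0,1)+ 3/4 ok · (0,2)+ 3/5 ok · (0,3)+ 3/4 ok · (0,4)+ 2/3 ok · (0,5)+ 3/3 ok · (0,6)+ 2/2 ok
Row 1: (1,0)+ 2/3 ok · (1,1)# 1/6 unhappy · (1,2)+ 4/7 ok · (1,3)# 1/5 unhappy · (1,6)+ 3/4 ok
Row 2: (2,1)+ 2/5 unhappy · (2,2)# 3/5 ok · (2,5)+ 3/4 ok · (2,6)# 0/4 unhappy
Row 3: (3,2)# 4/5 ok · (3,5)+ 3/4 ok · (3,6)+ 3/4 ok
Row 4: (4,1)# 4/4 ok · (4,2)# 4/4 ok · (4,3)# 3/3 ok · (4,6)+ 4/4 ok
Row 5: (5,0)# 3/3 ok · (5,1)# 4/4 ok · (5,4)# 2/3 ok · (5,5)+ 3/4 ok · (5,6)+ 3/3 ok
Row 6: (6,0)# 2/2 ok · (6,3)# 1/1 ok · (6,6)+ 2/2 ok
Unsatisfied: (1,1), (1,3), (2,1), (2,6) — 4 in total.

4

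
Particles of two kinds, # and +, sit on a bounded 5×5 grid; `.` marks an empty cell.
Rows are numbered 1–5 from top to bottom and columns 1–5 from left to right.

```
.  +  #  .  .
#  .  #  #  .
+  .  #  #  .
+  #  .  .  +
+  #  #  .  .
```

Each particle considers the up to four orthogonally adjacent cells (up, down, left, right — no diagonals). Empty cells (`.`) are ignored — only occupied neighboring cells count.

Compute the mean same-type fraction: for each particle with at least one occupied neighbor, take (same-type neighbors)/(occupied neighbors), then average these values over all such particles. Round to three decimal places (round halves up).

Row 1: (1,2)+ 0/1 · (1,3)# 1/2
Row 2: (2,1)# 0/1 · (2,3)# 3/3 · (2,4)# 2/2
Row 3: (3,1)+ 1/2 · (3,3)# 2/2 · (3,4)# 2/2
Row 4: (4,1)+ 2/3 · (4,2)# 1/2 · (4,5)+ — no occupied neighbors
Row 5: (5,1)+ 1/2 · (5,2)# 2/3 · (5,3)# 1/1
Sum over 13 particles: 0/1 + 1/2 + 0/1 + 3/3 + 2/2 + 1/2 + 2/2 + 2/2 + 2/3 + 1/2 + 1/2 + 2/3 + 1/1 = 25/3; mean = 25/3 ÷ 13 = 25/39 = 0.641025… → 0.641.

0.641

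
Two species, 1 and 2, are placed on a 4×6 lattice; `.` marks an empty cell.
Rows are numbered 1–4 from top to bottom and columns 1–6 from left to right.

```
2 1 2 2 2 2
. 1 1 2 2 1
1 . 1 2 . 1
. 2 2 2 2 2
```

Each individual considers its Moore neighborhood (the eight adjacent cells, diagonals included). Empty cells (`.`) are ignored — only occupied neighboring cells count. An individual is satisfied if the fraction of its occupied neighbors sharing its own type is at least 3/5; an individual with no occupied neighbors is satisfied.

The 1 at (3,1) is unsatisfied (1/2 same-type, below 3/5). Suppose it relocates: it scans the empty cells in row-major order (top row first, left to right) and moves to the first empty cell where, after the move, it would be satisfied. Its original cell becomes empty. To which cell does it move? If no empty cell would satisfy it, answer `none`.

(2,1)

Vacating (3,1). Empty cells in order:
  (2,1): 2/3 same-type → satisfied — stop here.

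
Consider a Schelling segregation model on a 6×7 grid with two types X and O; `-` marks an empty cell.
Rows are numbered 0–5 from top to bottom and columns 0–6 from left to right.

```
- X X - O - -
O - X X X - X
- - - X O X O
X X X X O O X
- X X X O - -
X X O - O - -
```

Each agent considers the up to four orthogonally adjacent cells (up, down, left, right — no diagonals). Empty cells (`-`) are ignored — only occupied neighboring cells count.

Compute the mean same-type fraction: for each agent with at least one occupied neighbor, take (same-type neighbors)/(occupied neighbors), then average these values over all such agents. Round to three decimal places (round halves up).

(0,1)X 1/1
(0,2)X 2/2
(0,4)O 0/1
(1,0)O — no occupied neighbors
(1,2)X 2/2
(1,3)X 3/3
(1,4)X 1/3
(1,6)X 0/1
(2,3)X 2/3
(2,4)O 1/4
(2,5)X 0/3
(2,6)O 0/3
(3,0)X 1/1
(3,1)X 3/3
(3,2)X 3/3
(3,3)X 3/4
(3,4)O 3/4
(3,5)O 1/3
(3,6)X 0/2
(4,1)X 3/3
(4,2)X 3/4
(4,3)X 2/3
(4,4)O 2/3
(5,0)X 1/1
(5,1)X 2/3
(5,2)O 0/2
(5,4)O 1/1
Sum over 26 agents: 1/1 + 2/2 + 0/1 + 2/2 + 3/3 + 1/3 + 0/1 + 2/3 + 1/4 + 0/3 + 0/3 + 1/1 + 3/3 + 3/3 + 3/4 + 3/4 + 1/3 + 0/2 + 3/3 + 3/4 + 2/3 + 2/3 + 1/1 + 2/3 + 0/2 + 1/1 = 95/6; mean = 95/6 ÷ 26 = 95/156 = 0.608974… → 0.609.

0.609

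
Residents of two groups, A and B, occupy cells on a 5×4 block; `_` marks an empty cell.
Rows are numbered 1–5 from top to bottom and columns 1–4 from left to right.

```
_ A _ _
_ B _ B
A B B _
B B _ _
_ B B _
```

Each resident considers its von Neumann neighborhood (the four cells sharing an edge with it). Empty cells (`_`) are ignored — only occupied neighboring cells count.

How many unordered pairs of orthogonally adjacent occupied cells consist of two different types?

Scan each occupied cell's neighbors to the right and below so each pair is counted once.
Row 1: A(1,2)–B(2,2)≠  → 1/1 unlike.
Row 2: B(2,2)–B(3,2)=  → 0/1 unlike.
Row 3: A(3,1)–B(3,2)≠ A(3,1)–B(4,1)≠ B(3,2)–B(3,3)= B(3,2)–B(4,2)=  → 2/4 unlike.
Row 4: B(4,1)–B(4,2)= B(4,2)–B(5,2)=  → 0/2 unlike.
Row 5: B(5,2)–B(5,3)=  → 0/1 unlike.
Total adjacent occupied pairs: 9; unlike-type pairs: 3.

3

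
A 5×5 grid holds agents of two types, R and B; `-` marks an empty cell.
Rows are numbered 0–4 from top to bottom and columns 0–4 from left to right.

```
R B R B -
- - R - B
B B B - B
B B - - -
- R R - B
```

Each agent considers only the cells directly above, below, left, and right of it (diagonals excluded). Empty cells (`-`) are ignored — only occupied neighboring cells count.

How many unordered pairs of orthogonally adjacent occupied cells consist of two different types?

5

Scan each occupied cell's neighbors to the right and below so each pair is counted once.
Row 0: R(0,0)–B(0,1)≠ B(0,1)–R(0,2)≠ R(0,2)–B(0,3)≠ R(0,2)–R(1,2)=  → 3/4 unlike.
Row 1: R(1,2)–B(2,2)≠ B(1,4)–B(2,4)=  → 1/2 unlike.
Row 2: B(2,0)–B(2,1)= B(2,0)–B(3,0)= B(2,1)–B(2,2)= B(2,1)–B(3,1)=  → 0/4 unlike.
Row 3: B(3,0)–B(3,1)= B(3,1)–R(4,1)≠  → 1/2 unlike.
Row 4: R(4,1)–R(4,2)=  → 0/1 unlike.
Total adjacent occupied pairs: 13; unlike-type pairs: 5.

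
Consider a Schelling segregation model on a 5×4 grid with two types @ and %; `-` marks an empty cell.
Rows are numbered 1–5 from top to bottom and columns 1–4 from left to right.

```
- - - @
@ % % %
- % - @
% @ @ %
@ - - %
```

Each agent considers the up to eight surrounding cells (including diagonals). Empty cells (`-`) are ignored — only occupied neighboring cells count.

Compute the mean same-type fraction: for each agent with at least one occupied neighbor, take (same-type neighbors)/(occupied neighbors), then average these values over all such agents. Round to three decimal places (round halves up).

(1,4)@ 0/2
(2,1)@ 0/2
(2,2)% 2/3
(2,3)% 3/5
(2,4)% 1/3
(3,2)% 3/6
(3,4)@ 1/4
(4,1)% 1/3
(4,2)@ 2/4
(4,3)@ 2/5
(4,4)% 1/3
(5,1)@ 1/2
(5,4)% 1/2
Sum over 13 agents: 0/2 + 0/2 + 2/3 + 3/5 + 1/3 + 3/6 + 1/4 + 1/3 + 2/4 + 2/5 + 1/3 + 1/2 + 1/2 = 59/12; mean = 59/12 ÷ 13 = 59/156 = 0.378205… → 0.378.

0.378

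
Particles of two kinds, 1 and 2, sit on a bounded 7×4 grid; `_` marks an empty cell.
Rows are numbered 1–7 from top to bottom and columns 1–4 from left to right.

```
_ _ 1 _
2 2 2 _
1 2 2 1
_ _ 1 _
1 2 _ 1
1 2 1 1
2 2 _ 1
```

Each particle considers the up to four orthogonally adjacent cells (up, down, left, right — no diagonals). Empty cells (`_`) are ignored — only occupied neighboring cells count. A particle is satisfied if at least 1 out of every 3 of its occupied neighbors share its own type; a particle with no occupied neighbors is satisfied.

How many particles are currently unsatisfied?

4

Row 1: (1,3)1 0/1 not
Row 2: (2,1)2 1/2 satisfied · (2,2)2 3/3 satisfied · (2,3)2 2/3 satisfied
Row 3: (3,1)1 0/2 not · (3,2)2 2/3 satisfied · (3,3)2 2/4 satisfied · (3,4)1 0/1 not
Row 4: (4,3)1 0/1 not
Row 5: (5,1)1 1/2 satisfied · (5,2)2 1/2 satisfied · (5,4)1 1/1 satisfied
Row 6: (6,1)1 1/3 satisfied · (6,2)2 2/4 satisfied · (6,3)1 1/2 satisfied · (6,4)1 3/3 satisfied
Row 7: (7,1)2 1/2 satisfied · (7,2)2 2/2 satisfied · (7,4)1 1/1 satisfied
Unsatisfied: (1,3), (3,1), (3,4), (4,3) — 4 in total.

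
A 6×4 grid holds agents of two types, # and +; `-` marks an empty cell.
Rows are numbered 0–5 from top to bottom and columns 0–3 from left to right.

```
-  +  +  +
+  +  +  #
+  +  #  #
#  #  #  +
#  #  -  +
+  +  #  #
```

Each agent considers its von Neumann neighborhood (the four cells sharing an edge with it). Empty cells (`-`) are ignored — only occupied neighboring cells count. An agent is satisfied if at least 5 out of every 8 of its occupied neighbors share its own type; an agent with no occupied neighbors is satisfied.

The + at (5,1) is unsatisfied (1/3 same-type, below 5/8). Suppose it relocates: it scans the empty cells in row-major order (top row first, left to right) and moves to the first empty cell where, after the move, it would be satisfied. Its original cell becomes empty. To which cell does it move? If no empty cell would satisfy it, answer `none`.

(0,0)

Vacating (5,1). Empty cells in order:
  (0,0): 2/2 same-type → satisfied — stop here.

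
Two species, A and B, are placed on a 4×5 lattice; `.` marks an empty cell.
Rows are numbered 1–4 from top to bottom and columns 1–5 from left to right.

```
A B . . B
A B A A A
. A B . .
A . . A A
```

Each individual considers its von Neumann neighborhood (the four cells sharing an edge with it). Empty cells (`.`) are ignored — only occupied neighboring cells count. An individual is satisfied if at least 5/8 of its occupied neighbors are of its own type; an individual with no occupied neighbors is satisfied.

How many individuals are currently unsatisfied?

(1,1)A 1/2 ✗
(1,2)B 1/2 ✗
(1,5)B 0/1 ✗
(2,1)A 1/2 ✗
(2,2)B 1/4 ✗
(2,3)A 1/3 ✗
(2,4)A 2/2 ✓
(2,5)A 1/2 ✗
(3,2)A 0/2 ✗
(3,3)B 0/2 ✗
(4,1)A 0/0 ✓
(4,4)A 1/1 ✓
(4,5)A 1/1 ✓
Unsatisfied: (1,1), (1,2), (1,5), (2,1), (2,2), (2,3), (2,5), (3,2), (3,3) — 9 in total.

9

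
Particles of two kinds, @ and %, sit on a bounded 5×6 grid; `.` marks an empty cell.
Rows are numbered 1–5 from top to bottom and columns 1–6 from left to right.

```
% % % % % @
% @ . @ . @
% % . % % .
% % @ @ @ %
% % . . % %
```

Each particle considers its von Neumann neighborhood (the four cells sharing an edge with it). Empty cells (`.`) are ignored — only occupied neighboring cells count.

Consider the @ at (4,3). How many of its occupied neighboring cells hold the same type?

Occupied neighbors of (4,3): (4,2)=%, (4,4)=@.
Same type (@): 1 of 2.

1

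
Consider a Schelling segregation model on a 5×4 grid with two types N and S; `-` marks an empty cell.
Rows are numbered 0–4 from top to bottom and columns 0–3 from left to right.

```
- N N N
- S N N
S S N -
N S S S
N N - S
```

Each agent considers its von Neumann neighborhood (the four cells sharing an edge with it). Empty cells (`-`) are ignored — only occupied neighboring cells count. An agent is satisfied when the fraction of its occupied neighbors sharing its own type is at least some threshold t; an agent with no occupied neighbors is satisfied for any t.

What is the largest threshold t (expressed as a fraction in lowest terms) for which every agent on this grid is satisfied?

1/3

Row 0: (0,1)N 1/2 · (0,2)N 3/3 · (0,3)N 2/2
Row 1: (1,1)S 1/3 · (1,2)N 3/4 · (1,3)N 2/2
Row 2: (2,0)S 1/2 · (2,1)S 3/4 · (2,2)N 1/3
Row 3: (3,0)N 1/3 · (3,1)S 2/4 · (3,2)S 2/3 · (3,3)S 2/2
Row 4: (4,0)N 2/2 · (4,1)N 1/2 · (4,3)S 1/1
The smallest same-type fraction is 1/3 at (1,1), which reduces to 1/3. Any threshold above that leaves this agent unsatisfied.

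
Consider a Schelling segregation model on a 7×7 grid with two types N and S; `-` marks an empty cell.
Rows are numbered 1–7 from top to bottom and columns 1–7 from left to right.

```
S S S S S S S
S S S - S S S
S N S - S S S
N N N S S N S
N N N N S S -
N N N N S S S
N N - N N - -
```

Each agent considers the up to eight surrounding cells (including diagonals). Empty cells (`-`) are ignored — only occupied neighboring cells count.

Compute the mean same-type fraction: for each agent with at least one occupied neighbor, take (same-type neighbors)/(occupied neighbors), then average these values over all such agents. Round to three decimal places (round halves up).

(1,1)S 3/3
(1,2)S 5/5
(1,3)S 4/4
(1,4)S 4/4
(1,5)S 4/4
(1,6)S 5/5
(1,7)S 3/3
(2,1)S 4/5
(2,2)S 7/8
(2,3)S 5/6
(2,5)S 6/6
(2,6)S 8/8
(2,7)S 5/5
(3,1)S 2/5
(3,2)N 3/8
(3,3)S 3/6
(3,5)S 5/6
(3,6)S 7/8
(3,7)S 4/5
(4,1)N 4/5
(4,2)N 6/8
(4,3)N 5/7
(4,4)S 4/7
(4,5)S 5/7
(4,6)N 0/7
(4,7)S 3/4
(5,1)N 5/5
(5,2)N 8/8
(5,3)N 7/8
(5,4)N 4/8
(5,5)S 5/8
(5,6)S 6/7
(6,1)N 5/5
(6,2)N 7/7
(6,3)N 7/7
(6,4)N 5/7
(6,5)S 3/7
(6,6)S 4/5
(6,7)S 2/2
(7,1)N 3/3
(7,2)N 4/4
(7,4)N 3/4
(7,5)N 2/4
Sum over 43 agents: 3/3 + 5/5 + 4/4 + 4/4 + 4/4 + 5/5 + 3/3 + 4/5 + 7/8 + 5/6 + 6/6 + 8/8 + 5/5 + 2/5 + 3/8 + 3/6 + 5/6 + 7/8 + 4/5 + 4/5 + 6/8 + 5/7 + 4/7 + 5/7 + 0/7 + 3/4 + 5/5 + 8/8 + 7/8 + 4/8 + 5/8 + 6/7 + 5/5 + 7/7 + 7/7 + 5/7 + 3/7 + 4/5 + 2/2 + 3/3 + 4/4 + 3/4 + 2/4 = 4157/120; mean = 4157/120 ÷ 43 = 4157/5160 = 0.805620… → 0.806.

0.806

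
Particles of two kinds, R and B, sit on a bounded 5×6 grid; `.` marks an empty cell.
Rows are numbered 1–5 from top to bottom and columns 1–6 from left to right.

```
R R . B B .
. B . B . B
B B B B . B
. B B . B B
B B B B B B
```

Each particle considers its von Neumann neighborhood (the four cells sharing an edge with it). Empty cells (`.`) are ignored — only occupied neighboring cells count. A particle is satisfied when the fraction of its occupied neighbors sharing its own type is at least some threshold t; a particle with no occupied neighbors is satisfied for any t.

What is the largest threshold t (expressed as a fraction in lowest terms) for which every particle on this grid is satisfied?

(1,1)R 1/1
(1,2)R 1/2
(1,4)B 2/2
(1,5)B 1/1
(2,2)B 1/2
(2,4)B 2/2
(2,6)B 1/1
(3,1)B 1/1
(3,2)B 4/4
(3,3)B 3/3
(3,4)B 2/2
(3,6)B 2/2
(4,2)B 3/3
(4,3)B 3/3
(4,5)B 2/2
(4,6)B 3/3
(5,1)B 1/1
(5,2)B 3/3
(5,3)B 3/3
(5,4)B 2/2
(5,5)B 3/3
(5,6)B 2/2
The smallest same-type fraction is 1/2 at (1,2), which reduces to 1/2. Any threshold above that leaves this particle unsatisfied.

1/2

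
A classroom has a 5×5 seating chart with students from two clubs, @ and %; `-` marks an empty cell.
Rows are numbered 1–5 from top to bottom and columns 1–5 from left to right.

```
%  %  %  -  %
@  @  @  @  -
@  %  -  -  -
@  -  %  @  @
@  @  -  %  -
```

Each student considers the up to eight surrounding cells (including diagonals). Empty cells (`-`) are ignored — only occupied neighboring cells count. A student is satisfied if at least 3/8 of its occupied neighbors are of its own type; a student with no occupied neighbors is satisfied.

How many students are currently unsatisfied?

(1,1)% 1/3 unhappy
(1,2)% 2/5 ok
(1,3)% 1/4 unhappy
(1,5)% 0/1 unhappy
(2,1)@ 2/5 ok
(2,2)@ 3/7 ok
(2,3)@ 2/5 ok
(2,4)@ 1/3 unhappy
(3,1)@ 3/4 ok
(3,2)% 1/6 unhappy
(4,1)@ 3/4 ok
(4,3)% 2/4 ok
(4,4)@ 1/3 unhappy
(4,5)@ 1/2 ok
(5,1)@ 2/2 ok
(5,2)@ 2/3 ok
(5,4)% 1/3 unhappy
Unsatisfied: (1,1), (1,3), (1,5), (2,4), (3,2), (4,4), (5,4) — 7 in total.

7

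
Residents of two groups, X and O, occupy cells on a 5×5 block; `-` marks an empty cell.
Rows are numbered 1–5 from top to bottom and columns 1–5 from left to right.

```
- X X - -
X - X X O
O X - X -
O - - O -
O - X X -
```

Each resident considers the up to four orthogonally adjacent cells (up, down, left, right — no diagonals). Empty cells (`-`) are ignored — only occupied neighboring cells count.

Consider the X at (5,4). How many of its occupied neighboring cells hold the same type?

Occupied neighbors of (5,4): (4,4)=O, (5,3)=X.
Same type (X): 1 of 2.

1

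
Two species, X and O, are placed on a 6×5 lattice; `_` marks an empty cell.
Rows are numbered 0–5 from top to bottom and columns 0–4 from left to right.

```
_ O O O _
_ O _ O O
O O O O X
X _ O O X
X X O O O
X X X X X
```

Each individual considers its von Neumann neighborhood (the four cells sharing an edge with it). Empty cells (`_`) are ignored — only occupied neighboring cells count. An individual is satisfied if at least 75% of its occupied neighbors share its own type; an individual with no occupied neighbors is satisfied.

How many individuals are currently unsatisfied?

11

Row 0: (0,1)O 2/2 ok · (0,2)O 2/2 ok · (0,3)O 2/2 ok
Row 1: (1,1)O 2/2 ok · (1,3)O 3/3 ok · (1,4)O 1/2 unhappy
Row 2: (2,0)O 1/2 unhappy · (2,1)O 3/3 ok · (2,2)O 3/3 ok · (2,3)O 3/4 ok · (2,4)X 1/3 unhappy
Row 3: (3,0)X 1/2 unhappy · (3,2)O 3/3 ok · (3,3)O 3/4 ok · (3,4)X 1/3 unhappy
Row 4: (4,0)X 3/3 ok · (4,1)X 2/3 unhappy · (4,2)O 2/4 unhappy · (4,3)O 3/4 ok · (4,4)O 1/3 unhappy
Row 5: (5,0)X 2/2 ok · (5,1)X 3/3 ok · (5,2)X 2/3 unhappy · (5,3)X 2/3 unhappy · (5,4)X 1/2 unhappy
Unsatisfied: (1,4), (2,0), (2,4), (3,0), (3,4), (4,1), (4,2), (4,4), (5,2), (5,3), (5,4) — 11 in total.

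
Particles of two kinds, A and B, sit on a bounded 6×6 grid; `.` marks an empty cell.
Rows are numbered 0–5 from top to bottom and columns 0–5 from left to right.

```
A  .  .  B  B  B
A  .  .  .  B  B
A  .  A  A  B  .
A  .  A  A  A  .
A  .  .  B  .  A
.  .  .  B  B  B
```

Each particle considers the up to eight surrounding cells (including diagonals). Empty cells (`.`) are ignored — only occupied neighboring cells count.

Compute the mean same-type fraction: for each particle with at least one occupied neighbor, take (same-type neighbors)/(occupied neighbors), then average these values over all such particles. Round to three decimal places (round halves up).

(0,0)A 1/1
(0,3)B 2/2
(0,4)B 4/4
(0,5)B 3/3
(1,0)A 2/2
(1,4)B 5/6
(1,5)B 4/4
(2,0)A 2/2
(2,2)A 3/3
(2,3)A 4/6
(2,4)B 2/5
(3,0)A 2/2
(3,2)A 3/4
(3,3)A 4/6
(3,4)A 3/5
(4,0)A 1/1
(4,3)B 2/5
(4,5)A 1/3
(5,3)B 2/2
(5,4)B 3/4
(5,5)B 1/2
Sum over 21 particles: 1/1 + 2/2 + 4/4 + 3/3 + 2/2 + 5/6 + 4/4 + 2/2 + 3/3 + 4/6 + 2/5 + 2/2 + 3/4 + 4/6 + 3/5 + 1/1 + 2/5 + 1/3 + 2/2 + 3/4 + 1/2 = 169/10; mean = 169/10 ÷ 21 = 169/210 = 0.804761… → 0.805.

0.805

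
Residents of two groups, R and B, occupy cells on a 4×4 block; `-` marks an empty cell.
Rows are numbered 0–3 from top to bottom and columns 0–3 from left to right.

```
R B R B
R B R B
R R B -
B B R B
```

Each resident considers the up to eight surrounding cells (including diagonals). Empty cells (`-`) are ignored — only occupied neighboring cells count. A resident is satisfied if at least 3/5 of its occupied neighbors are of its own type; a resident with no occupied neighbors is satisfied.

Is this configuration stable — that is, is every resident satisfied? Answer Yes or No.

(0,0)R 1/3 ✗
(0,1)B 1/5 ✗
(0,2)R 1/5 ✗
(0,3)B 1/3 ✗
(1,0)R 3/5 ✓
(1,1)B 2/8 ✗
(1,2)R 2/7 ✗
(1,3)B 2/4 ✗
(2,0)R 2/5 ✗
(2,1)R 4/8 ✗
(2,2)B 4/7 ✗
(3,0)B 1/3 ✗
(3,1)B 2/5 ✗
(3,2)R 1/4 ✗
(3,3)B 1/2 ✗
For instance (0,0) has only 1/3 same-type neighbors, below 3/5.

No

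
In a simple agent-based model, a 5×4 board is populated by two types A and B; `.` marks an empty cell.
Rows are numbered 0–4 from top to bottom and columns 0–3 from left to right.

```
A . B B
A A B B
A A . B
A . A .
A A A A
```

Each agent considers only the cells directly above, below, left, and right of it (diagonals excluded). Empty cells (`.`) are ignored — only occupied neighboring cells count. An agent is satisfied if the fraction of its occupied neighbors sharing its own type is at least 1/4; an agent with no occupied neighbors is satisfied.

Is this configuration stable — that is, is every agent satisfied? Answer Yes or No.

(0,0)A 1/1 ✓
(0,2)B 2/2 ✓
(0,3)B 2/2 ✓
(1,0)A 3/3 ✓
(1,1)A 2/3 ✓
(1,2)B 2/3 ✓
(1,3)B 3/3 ✓
(2,0)A 3/3 ✓
(2,1)A 2/2 ✓
(2,3)B 1/1 ✓
(3,0)A 2/2 ✓
(3,2)A 1/1 ✓
(4,0)A 2/2 ✓
(4,1)A 2/2 ✓
(4,2)A 3/3 ✓
(4,3)A 1/1 ✓
All meet the threshold, so the configuration is stable.

Yes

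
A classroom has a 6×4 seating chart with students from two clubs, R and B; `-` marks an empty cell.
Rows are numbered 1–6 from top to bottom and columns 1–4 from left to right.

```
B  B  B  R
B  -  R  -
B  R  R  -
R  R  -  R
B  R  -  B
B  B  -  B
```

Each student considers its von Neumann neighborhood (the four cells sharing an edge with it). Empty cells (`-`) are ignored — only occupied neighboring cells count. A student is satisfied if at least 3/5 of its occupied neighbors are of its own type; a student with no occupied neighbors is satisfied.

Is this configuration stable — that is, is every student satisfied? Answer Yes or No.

No

Row 1: (1,1)B 2/2 ✓ · (1,2)B 2/2 ✓ · (1,3)B 1/3 ✗ · (1,4)R 0/1 ✗
Row 2: (2,1)B 2/2 ✓ · (2,3)R 1/2 ✗
Row 3: (3,1)B 1/3 ✗ · (3,2)R 2/3 ✓ · (3,3)R 2/2 ✓
Row 4: (4,1)R 1/3 ✗ · (4,2)R 3/3 ✓ · (4,4)R 0/1 ✗
Row 5: (5,1)B 1/3 ✗ · (5,2)R 1/3 ✗ · (5,4)B 1/2 ✗
Row 6: (6,1)B 2/2 ✓ · (6,2)B 1/2 ✗ · (6,4)B 1/1 ✓
For instance (1,3) has only 1/3 same-type neighbors, below 3/5.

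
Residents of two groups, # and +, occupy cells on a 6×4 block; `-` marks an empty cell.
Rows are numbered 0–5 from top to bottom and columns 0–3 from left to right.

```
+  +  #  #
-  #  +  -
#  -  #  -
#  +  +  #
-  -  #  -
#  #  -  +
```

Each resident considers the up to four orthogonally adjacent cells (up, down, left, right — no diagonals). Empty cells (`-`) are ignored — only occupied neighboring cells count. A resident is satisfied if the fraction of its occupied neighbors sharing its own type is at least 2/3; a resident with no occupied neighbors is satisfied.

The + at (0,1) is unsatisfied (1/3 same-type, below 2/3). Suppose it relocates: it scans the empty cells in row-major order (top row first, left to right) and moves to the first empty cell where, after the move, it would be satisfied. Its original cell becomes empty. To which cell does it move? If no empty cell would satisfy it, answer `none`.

Vacating (0,1). Empty cells in order:
  (1,0): 1/3 same-type → still unsatisfied.
  (1,3): 1/2 same-type → still unsatisfied.
  (2,1): 1/4 same-type → still unsatisfied.
  (2,3): 0/2 same-type → still unsatisfied.
  (4,0): 0/2 same-type → still unsatisfied.
  (4,1): 1/3 same-type → still unsatisfied.
  (4,3): 1/3 same-type → still unsatisfied.
  (5,2): 1/3 same-type → still unsatisfied.

none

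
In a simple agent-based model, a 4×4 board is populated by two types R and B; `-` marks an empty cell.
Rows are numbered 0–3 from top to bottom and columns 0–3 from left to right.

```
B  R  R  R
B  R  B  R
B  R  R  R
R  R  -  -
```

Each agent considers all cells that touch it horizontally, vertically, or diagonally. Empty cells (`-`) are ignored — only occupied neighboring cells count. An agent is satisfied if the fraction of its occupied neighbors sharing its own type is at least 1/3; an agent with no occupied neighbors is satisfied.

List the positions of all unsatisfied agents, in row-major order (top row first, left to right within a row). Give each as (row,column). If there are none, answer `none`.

Row 0: (0,0)B 1/3 ✓ · (0,1)R 2/5 ✓ · (0,2)R 4/5 ✓ · (0,3)R 2/3 ✓
Row 1: (1,0)B 2/5 ✓ · (1,1)R 4/8 ✓ · (1,2)B 0/8 ✗ · (1,3)R 4/5 ✓
Row 2: (2,0)B 1/5 ✗ · (2,1)R 4/7 ✓ · (2,2)R 5/6 ✓ · (2,3)R 2/3 ✓
Row 3: (3,0)R 2/3 ✓ · (3,1)R 3/4 ✓

(1,2), (2,0)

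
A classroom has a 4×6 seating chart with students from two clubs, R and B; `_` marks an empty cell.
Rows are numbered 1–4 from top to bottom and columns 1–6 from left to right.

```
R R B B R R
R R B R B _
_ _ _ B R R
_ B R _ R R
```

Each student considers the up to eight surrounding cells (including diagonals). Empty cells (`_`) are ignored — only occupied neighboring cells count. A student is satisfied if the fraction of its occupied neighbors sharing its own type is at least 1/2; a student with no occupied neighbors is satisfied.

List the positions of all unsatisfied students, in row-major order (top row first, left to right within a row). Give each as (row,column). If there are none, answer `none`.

(1,3), (2,4), (2,5), (3,4), (4,2), (4,3)

(1,1)R 3/3 ✓
(1,2)R 3/5 ✓
(1,3)B 2/5 ✗
(1,4)B 3/5 ✓
(1,5)R 2/4 ✓
(1,6)R 1/2 ✓
(2,1)R 3/3 ✓
(2,2)R 3/5 ✓
(2,3)B 3/6 ✓
(2,4)R 2/7 ✗
(2,5)B 2/7 ✗
(3,4)B 2/6 ✗
(3,5)R 4/6 ✓
(3,6)R 3/4 ✓
(4,2)B 0/1 ✗
(4,3)R 0/2 ✗
(4,5)R 3/4 ✓
(4,6)R 3/3 ✓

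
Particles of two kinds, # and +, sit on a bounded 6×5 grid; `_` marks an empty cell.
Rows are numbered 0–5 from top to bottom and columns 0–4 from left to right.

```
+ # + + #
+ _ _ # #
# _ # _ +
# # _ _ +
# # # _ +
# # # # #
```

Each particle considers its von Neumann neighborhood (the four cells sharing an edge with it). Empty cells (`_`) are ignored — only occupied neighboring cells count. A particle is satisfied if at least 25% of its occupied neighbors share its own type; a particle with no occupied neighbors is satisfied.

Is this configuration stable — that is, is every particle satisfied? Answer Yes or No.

Row 0: (0,0)+ 1/2 satisfied · (0,1)# 0/2 not · (0,2)+ 1/2 satisfied · (0,3)+ 1/3 satisfied · (0,4)# 1/2 satisfied
Row 1: (1,0)+ 1/2 satisfied · (1,3)# 1/2 satisfied · (1,4)# 2/3 satisfied
Row 2: (2,0)# 1/2 satisfied · (2,2)# 0/0 satisfied · (2,4)+ 1/2 satisfied
Row 3: (3,0)# 3/3 satisfied · (3,1)# 2/2 satisfied · (3,4)+ 2/2 satisfied
Row 4: (4,0)# 3/3 satisfied · (4,1)# 4/4 satisfied · (4,2)# 2/2 satisfied · (4,4)+ 1/2 satisfied
Row 5: (5,0)# 2/2 satisfied · (5,1)# 3/3 satisfied · (5,2)# 3/3 satisfied · (5,3)# 2/2 satisfied · (5,4)# 1/2 satisfied
For instance (0,1) has only 0/2 same-type neighbors, below 1/4.

No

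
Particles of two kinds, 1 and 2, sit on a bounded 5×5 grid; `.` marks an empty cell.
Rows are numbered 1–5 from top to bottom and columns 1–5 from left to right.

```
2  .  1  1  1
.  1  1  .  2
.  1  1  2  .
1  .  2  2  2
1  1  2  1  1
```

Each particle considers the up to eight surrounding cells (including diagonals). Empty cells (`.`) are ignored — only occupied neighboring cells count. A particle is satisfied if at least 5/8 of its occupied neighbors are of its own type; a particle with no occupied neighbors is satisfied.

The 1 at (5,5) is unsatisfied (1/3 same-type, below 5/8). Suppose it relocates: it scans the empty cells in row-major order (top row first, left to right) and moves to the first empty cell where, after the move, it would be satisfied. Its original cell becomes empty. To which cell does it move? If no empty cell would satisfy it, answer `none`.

Vacating (5,5). Empty cells in order:
  (1,2): 3/4 same-type → satisfied — stop here.

(1,2)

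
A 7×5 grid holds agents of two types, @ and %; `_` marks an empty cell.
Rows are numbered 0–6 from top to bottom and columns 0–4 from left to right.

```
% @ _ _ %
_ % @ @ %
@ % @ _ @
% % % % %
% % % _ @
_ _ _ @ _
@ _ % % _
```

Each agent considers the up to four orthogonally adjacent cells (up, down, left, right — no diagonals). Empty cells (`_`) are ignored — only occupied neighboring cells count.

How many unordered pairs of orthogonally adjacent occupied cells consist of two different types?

12

Scan each occupied cell's neighbors to the right and below so each pair is counted once.
Row 0: %(0,0)–@(0,1)≠ @(0,1)–%(1,1)≠ %(0,4)–%(1,4)=  → 2/3 unlike.
Row 1: %(1,1)–@(1,2)≠ %(1,1)–%(2,1)= @(1,2)–@(1,3)= @(1,2)–@(2,2)= @(1,3)–%(1,4)≠ %(1,4)–@(2,4)≠  → 3/6 unlike.
Row 2: @(2,0)–%(2,1)≠ @(2,0)–%(3,0)≠ %(2,1)–@(2,2)≠ %(2,1)–%(3,1)= @(2,2)–%(3,2)≠ @(2,4)–%(3,4)≠  → 5/6 unlike.
Row 3: %(3,0)–%(3,1)= %(3,0)–%(4,0)= %(3,1)–%(3,2)= %(3,1)–%(4,1)= %(3,2)–%(3,3)= %(3,2)–%(4,2)= %(3,3)–%(3,4)= %(3,4)–@(4,4)≠  → 1/8 unlike.
Row 4: %(4,0)–%(4,1)= %(4,1)–%(4,2)=  → 0/2 unlike.
Row 5: @(5,3)–%(6,3)≠  → 1/1 unlike.
Row 6: %(6,2)–%(6,3)=  → 0/1 unlike.
Total adjacent occupied pairs: 27; unlike-type pairs: 12.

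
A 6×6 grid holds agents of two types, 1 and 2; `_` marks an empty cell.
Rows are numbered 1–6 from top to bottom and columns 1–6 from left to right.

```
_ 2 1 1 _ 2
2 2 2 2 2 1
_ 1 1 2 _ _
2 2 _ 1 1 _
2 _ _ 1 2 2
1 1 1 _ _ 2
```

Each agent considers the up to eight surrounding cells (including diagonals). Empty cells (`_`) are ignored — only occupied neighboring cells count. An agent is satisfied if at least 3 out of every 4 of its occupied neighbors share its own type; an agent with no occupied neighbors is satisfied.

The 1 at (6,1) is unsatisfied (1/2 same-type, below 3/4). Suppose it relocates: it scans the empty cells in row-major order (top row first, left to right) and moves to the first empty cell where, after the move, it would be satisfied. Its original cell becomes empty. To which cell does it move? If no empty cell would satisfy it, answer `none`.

(5,3)

Vacating (6,1). Empty cells in order:
  (1,1): 0/3 same-type → still unsatisfied.
  (1,5): 2/5 same-type → still unsatisfied.
  (3,1): 1/5 same-type → still unsatisfied.
  (3,5): 3/6 same-type → still unsatisfied.
  (3,6): 2/3 same-type → still unsatisfied.
  (4,3): 4/6 same-type → still unsatisfied.
  (4,6): 1/3 same-type → still unsatisfied.
  (5,2): 2/5 same-type → still unsatisfied.
  (5,3): 4/5 same-type → satisfied — stop here.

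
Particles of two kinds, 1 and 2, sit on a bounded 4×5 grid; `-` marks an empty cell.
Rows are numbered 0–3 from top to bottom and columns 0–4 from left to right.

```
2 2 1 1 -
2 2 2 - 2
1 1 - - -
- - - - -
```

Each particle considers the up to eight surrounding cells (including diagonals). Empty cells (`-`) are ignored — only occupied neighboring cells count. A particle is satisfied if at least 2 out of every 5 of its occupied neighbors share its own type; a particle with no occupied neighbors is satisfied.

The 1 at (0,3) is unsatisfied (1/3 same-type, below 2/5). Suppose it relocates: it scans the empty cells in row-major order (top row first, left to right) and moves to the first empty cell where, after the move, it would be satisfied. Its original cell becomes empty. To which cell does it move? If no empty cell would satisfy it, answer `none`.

Vacating (0,3). Empty cells in order:
  (0,4): 0/1 same-type → still unsatisfied.
  (1,3): 1/3 same-type → still unsatisfied.
  (2,2): 1/3 same-type → still unsatisfied.
  (2,3): 0/2 same-type → still unsatisfied.
  (2,4): 0/1 same-type → still unsatisfied.
  (3,0): 2/2 same-type → satisfied — stop here.

(3,0)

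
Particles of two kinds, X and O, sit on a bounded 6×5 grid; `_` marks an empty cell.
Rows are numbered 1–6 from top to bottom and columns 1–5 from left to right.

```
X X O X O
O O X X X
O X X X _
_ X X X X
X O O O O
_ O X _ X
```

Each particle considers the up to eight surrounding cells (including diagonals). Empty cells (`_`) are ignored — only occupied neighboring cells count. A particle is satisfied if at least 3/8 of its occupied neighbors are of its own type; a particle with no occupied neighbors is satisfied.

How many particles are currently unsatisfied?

Row 1: (1,1)X 1/3 unhappy · (1,2)X 2/5 ok · (1,3)O 1/5 unhappy · (1,4)X 3/5 ok · (1,5)O 0/3 unhappy
Row 2: (2,1)O 2/5 ok · (2,2)O 3/8 ok · (2,3)X 6/8 ok · (2,4)X 5/7 ok · (2,5)X 3/4 ok
Row 3: (3,1)O 2/4 ok · (3,2)X 4/7 ok · (3,3)X 7/8 ok · (3,4)X 7/7 ok
Row 4: (4,2)X 4/7 ok · (4,3)X 5/8 ok · (4,4)X 4/7 ok · (4,5)X 2/4 ok
Row 5: (5,1)X 1/3 unhappy · (5,2)O 2/6 unhappy · (5,3)O 3/7 ok · (5,4)O 2/7 unhappy · (5,5)O 1/4 unhappy
Row 6: (6,2)O 2/4 ok · (6,3)X 0/4 unhappy · (6,5)X 0/2 unhappy
Unsatisfied: (1,1), (1,3), (1,5), (5,1), (5,2), (5,4), (5,5), (6,3), (6,5) — 9 in total.

9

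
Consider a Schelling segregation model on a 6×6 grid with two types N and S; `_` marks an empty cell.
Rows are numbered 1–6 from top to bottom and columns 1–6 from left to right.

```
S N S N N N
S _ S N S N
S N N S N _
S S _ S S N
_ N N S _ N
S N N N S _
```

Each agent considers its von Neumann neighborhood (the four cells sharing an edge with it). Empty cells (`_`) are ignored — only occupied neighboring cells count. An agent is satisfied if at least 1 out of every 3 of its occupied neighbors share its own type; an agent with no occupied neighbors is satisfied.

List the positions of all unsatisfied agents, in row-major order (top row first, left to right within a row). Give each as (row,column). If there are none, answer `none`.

Row 1: (1,1)S 1/2 ✓ · (1,2)N 0/2 ✗ · (1,3)S 1/3 ✓ · (1,4)N 2/3 ✓ · (1,5)N 2/3 ✓ · (1,6)N 2/2 ✓
Row 2: (2,1)S 2/2 ✓ · (2,3)S 1/3 ✓ · (2,4)N 1/4 ✗ · (2,5)S 0/4 ✗ · (2,6)N 1/2 ✓
Row 3: (3,1)S 2/3 ✓ · (3,2)N 1/3 ✓ · (3,3)N 1/3 ✓ · (3,4)S 1/4 ✗ · (3,5)N 0/3 ✗
Row 4: (4,1)S 2/2 ✓ · (4,2)S 1/3 ✓ · (4,4)S 3/3 ✓ · (4,5)S 1/3 ✓ · (4,6)N 1/2 ✓
Row 5: (5,2)N 2/3 ✓ · (5,3)N 2/3 ✓ · (5,4)S 1/3 ✓ · (5,6)N 1/1 ✓
Row 6: (6,1)S 0/1 ✗ · (6,2)N 2/3 ✓ · (6,3)N 3/3 ✓ · (6,4)N 1/3 ✓ · (6,5)S 0/1 ✗

(1,2), (2,4), (2,5), (3,4), (3,5), (6,1), (6,5)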